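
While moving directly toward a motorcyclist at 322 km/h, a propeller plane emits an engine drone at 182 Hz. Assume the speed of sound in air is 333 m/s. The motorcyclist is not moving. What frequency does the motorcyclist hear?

249 Hz

322 km/h = 89.44 m/s.
Moving source, stationary observer: f' = f · v/(v − v_s) since the source is approaching.
f' = 182 × 333/(333 − 89.44) = 182 × 333/243.6 ≈ 249 Hz.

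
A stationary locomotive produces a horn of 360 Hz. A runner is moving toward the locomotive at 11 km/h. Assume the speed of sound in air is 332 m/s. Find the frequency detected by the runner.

11 km/h = 3.056 m/s.
Only the observer moves, toward the source, so f' = f · (v + v_o)/v.
f' = 360 × (332 + 3.056)/332 = 360 × 335.06/332 ≈ 363 Hz.

363 Hz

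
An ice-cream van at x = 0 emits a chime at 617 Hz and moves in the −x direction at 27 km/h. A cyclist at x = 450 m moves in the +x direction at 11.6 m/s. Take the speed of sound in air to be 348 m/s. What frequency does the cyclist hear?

584 Hz

27 km/h = 7.5 m/s.
The observer lies on the +x side, so the source is heading away from the observer and the observer is heading away from the source.
Both move, so f' = f · (v − v_o)/(v + v_s).
f' = 617 × (348 − 11.6)/(348 + 7.5) = 617 × 336.4/355.5 ≈ 584 Hz.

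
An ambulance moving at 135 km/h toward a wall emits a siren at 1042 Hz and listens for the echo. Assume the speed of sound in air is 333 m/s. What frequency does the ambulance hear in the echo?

1306 Hz

135 km/h = 37.5 m/s.
The wall receives the sound from a moving source: f₁ = f₀ · v/(v − v_e) = 1042 × 333/295.5 ≈ 1174 Hz.
On the return leg the ambulance is a moving observer: f₂ = f₁ · (v + v_e)/v = 1174 × 370.5/333 ≈ 1306 Hz.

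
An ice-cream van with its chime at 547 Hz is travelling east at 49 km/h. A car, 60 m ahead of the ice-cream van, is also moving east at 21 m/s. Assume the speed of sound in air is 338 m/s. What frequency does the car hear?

49 km/h = 13.61 m/s.
The car is ahead, so the ice-cream van is moving toward it while the car is moving away from the ice-cream van.
General Doppler shift: f' = f · (v − v_o)/(v − v_s).
f' = 547 × (338 − 21)/(338 − 13.61) = 547 × 317/324.39 ≈ 535 Hz.

535 Hz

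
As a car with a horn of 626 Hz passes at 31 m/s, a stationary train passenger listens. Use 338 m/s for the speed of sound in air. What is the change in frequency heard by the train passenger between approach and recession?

116 Hz

Approaching: f₁ = f · v/(v − v_s) = 626 × 338/307 ≈ 689 Hz.
Receding: f₂ = f · v/(v + v_s) = 626 × 338/369 ≈ 573 Hz.
Drop: f₁ − f₂ = 2f·v·v_s/(v² − v_s²) = 2 × 626 × 338 × 31/(338² − 31²) ≈ 116 Hz.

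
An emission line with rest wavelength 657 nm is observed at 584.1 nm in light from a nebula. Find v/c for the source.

λ'/λ₀ = 0.8890 < 1 (blueshift), so the source is approaching.
λ'/λ₀ = √((1 − β)/(1 + β)) for an approaching source ⇒ β = (1 − r²)/(1 + r²) with r = λ'/λ₀.
β = (1 − 0.7904)/(1 + 0.7904) ≈ 0.117.

0.117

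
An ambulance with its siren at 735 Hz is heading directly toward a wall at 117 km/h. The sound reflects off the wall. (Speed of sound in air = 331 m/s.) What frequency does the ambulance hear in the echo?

895 Hz

117 km/h = 32.5 m/s.
The wall receives the sound from a moving source: f₁ = f₀ · v/(v − v_e) = 735 × 331/298.5 ≈ 815 Hz.
On the return leg the ambulance is a moving observer: f₂ = f₁ · (v + v_e)/v = 815 × 363.5/331 ≈ 895 Hz.
Equivalently f₂ = f₀ · (v + v_e)/(v − v_e).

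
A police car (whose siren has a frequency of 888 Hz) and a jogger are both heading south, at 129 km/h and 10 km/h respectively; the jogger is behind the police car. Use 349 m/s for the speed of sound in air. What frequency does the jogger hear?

812 Hz

129 km/h = 35.83 m/s; 10 km/h = 2.778 m/s.
The jogger is behind, so the police car is moving away from it while the jogger is moving toward the police car.
Both move, so f' = f · (v + v_o)/(v + v_s).
f' = 888 × (349 + 2.778)/(349 + 35.83) = 888 × 351.78/384.83 ≈ 812 Hz.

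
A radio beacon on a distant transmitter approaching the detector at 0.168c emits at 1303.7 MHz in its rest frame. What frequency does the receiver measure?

Relativistic Doppler for frequency: f' = f₀ · √((1 + β)/(1 − β)).
f' = 1303.7 × √(1.1680/0.8320) = 1303.7 × 1.18484 ≈ 1544.7 MHz.

1544.7 MHz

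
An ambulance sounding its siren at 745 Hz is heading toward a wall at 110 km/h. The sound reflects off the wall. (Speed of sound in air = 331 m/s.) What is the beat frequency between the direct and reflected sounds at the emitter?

110 km/h = 30.56 m/s.
The wall receives the sound from a moving source: f₁ = f₀ · v/(v − v_e) = 745 × 331/300.44 ≈ 820.8 Hz.
On the return leg the ambulance is a moving observer: f₂ = f₁ · (v + v_e)/v = 820.8 × 361.56/331 ≈ 896.5 Hz.
Beat against the emitted tone: |f₂ − f₀| = 2v_e·f₀/(v − v_e) = 2 × 30.56 × 745/300.44 ≈ 152 Hz.

152 Hz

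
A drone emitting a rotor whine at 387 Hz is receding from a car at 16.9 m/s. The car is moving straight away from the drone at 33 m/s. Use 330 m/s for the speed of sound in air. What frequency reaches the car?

331 Hz

General Doppler shift: f' = f · (v − v_o)/(v + v_s).
f' = 387 × (330 − 33)/(330 + 16.9) = 387 × 297/346.9 ≈ 331 Hz.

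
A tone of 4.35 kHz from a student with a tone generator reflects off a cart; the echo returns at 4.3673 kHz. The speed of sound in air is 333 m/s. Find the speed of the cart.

0.66 m/s

Double Doppler shift off a moving reflector: f₂ = f₀ · (v + u)/(v − u) (u > 0 toward emitter).
Rearranging, u = v · (f₂ − f₀)/(f₂ + f₀) = 333 × 0.0173/8.7173 ≈ 0.66 m/s.
So the cart is moving at 0.66 m/s toward the emitter.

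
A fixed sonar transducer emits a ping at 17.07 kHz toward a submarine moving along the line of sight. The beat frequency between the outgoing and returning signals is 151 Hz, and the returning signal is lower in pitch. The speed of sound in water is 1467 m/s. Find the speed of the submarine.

Double Doppler shift off a moving reflector: f₂ = f₀ · (v + u)/(v − u) (u > 0 toward emitter).
Returning signal is lower, so f₂ = f₀ − Δf = 17070 − 151 = 16919 Hz.
Rearranging, u = v · (f₂ − f₀)/(f₂ + f₀) = 1467 × -151/33989 ≈ -6.5 m/s.
So the submarine is moving at 6.5 m/s away from the emitter.

6.5 m/s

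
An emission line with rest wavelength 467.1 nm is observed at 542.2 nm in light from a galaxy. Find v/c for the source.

λ'/λ₀ = 1.1608 > 1 (redshift), so the source is receding.
λ'/λ₀ = √((1 + β)/(1 − β)) for a receding source ⇒ β = (r² − 1)/(r² + 1) with r = λ'/λ₀.
β = (1.3474 − 1)/(1.3474 + 1) ≈ 0.148.

0.148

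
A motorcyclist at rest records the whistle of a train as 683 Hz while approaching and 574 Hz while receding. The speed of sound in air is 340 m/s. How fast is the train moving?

29 m/s

f₁/f₂ = (v + v_s)/(v − v_s), so v_s = v · (f₁ − f₂)/(f₁ + f₂).
v_s = 340 × (683 − 574)/(683 + 574) = 340 × 109/1257 ≈ 29 m/s.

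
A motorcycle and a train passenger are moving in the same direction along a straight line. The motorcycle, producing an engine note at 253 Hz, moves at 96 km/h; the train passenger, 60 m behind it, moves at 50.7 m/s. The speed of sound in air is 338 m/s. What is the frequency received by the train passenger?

96 km/h = 26.67 m/s.
The train passenger is behind, so the motorcycle is moving away from it while the train passenger is moving toward the motorcycle.
General Doppler shift: f' = f · (v + v_o)/(v + v_s).
f' = 253 × (338 + 50.7)/(338 + 26.67) = 253 × 388.7/364.67 ≈ 270 Hz.

270 Hz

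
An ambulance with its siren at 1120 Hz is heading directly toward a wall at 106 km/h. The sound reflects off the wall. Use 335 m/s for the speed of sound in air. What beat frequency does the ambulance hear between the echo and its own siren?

106 km/h = 29.44 m/s.
The wall receives the sound from a moving source: f₁ = f₀ · v/(v − v_e) = 1120 × 335/305.56 ≈ 1228 Hz.
On the return leg the ambulance is a moving observer: f₂ = f₁ · (v + v_e)/v = 1228 × 364.44/335 ≈ 1336 Hz.
Equivalently f₂ = f₀ · (v + v_e)/(v − v_e).
Beat against the emitted tone: |f₂ − f₀| = 2v_e·f₀/(v − v_e) = 2 × 29.44 × 1120/305.56 ≈ 216 Hz.

216 Hz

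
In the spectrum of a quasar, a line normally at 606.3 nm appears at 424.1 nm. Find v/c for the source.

λ'/λ₀ = 0.6995 < 1 (blueshift), so the source is approaching.
λ'/λ₀ = √((1 − β)/(1 + β)) for an approaching source ⇒ β = (1 − r²)/(1 + r²) with r = λ'/λ₀.
β = (1 − 0.4893)/(1 + 0.4893) ≈ 0.343.

0.343c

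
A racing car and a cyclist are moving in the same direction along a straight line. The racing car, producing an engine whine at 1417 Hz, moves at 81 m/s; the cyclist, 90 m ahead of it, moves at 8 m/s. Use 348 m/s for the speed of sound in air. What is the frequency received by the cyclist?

The cyclist is ahead, so the racing car is moving toward it while the cyclist is moving away from the racing car.
Both move, so f' = f · (v − v_o)/(v − v_s).
f' = 1417 × (348 − 8)/(348 − 81) = 1417 × 340/267 ≈ 1804 Hz.

1804 Hz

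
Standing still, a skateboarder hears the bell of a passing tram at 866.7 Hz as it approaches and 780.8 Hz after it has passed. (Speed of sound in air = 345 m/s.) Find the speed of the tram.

f₁/f₂ = (v + v_s)/(v − v_s), so v_s = v · (f₁ − f₂)/(f₁ + f₂).
v_s = 345 × (866.7 − 780.8)/(866.7 + 780.8) = 345 × 85.9/1647.5 ≈ 18.0 m/s.

18.0 m/s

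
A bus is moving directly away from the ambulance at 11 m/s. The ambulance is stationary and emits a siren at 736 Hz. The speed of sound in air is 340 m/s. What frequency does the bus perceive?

712 Hz

Moving observer, stationary source: f' = f · (v − v_o)/v.
f' = 736 × (340 − 11)/340 = 736 × 329/340 ≈ 712 Hz.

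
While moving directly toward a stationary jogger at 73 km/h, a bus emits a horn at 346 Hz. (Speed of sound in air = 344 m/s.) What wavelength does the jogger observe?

93.6 cm

73 km/h = 20.28 m/s.
With the source moving toward a stationary observer, f' = f · v/(v − v_s).
f' = 346 × 344/(344 − 20.28) ≈ 368 Hz.
λ' = v/f' = 344/367.673 ≈ 93.6 cm.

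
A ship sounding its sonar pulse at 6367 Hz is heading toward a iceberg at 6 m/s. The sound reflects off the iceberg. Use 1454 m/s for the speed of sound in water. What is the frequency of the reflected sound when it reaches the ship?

The iceberg receives the sound from a moving source: f₁ = f₀ · v/(v − v_e) = 6367 × 1454/1448 ≈ 6393 Hz.
On the return leg the ship is a moving observer: f₂ = f₁ · (v + v_e)/v = 6393 × 1460/1454 ≈ 6420 Hz.
Equivalently f₂ = f₀ · (v + v_e)/(v − v_e).

6420 Hz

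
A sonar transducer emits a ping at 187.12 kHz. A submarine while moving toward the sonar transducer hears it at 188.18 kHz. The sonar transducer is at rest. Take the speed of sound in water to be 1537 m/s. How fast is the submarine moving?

8.7 m/s

f' = f · (v + v_o)/v ⇒ v_o = v · |f'/f − 1|.
v_o = 1537 × |188.18/187.12 − 1| = 1537 × 0.005665 ≈ 8.7 m/s.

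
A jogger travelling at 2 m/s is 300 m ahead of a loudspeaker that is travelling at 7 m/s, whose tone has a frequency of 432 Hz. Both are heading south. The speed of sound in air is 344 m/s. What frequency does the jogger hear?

The jogger is ahead, so the loudspeaker is moving toward it while the jogger is moving away from the loudspeaker.
Both move, so f' = f · (v − v_o)/(v − v_s).
f' = 432 × (344 − 2)/(344 − 7) = 432 × 342/337 ≈ 438 Hz.

438 Hz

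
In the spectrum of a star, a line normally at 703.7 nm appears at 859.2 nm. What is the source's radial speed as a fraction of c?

λ'/λ₀ = 1.2210 > 1 (redshift), so the source is receding.
λ'/λ₀ = √((1 + β)/(1 − β)) for a receding source ⇒ β = (r² − 1)/(r² + 1) with r = λ'/λ₀.
β = (1.4908 − 1)/(1.4908 + 1) ≈ 0.197.

0.197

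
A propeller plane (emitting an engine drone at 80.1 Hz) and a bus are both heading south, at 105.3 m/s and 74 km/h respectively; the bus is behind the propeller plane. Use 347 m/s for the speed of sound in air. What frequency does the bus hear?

65 Hz

74 km/h = 20.56 m/s.
The bus is behind, so the propeller plane is moving away from it while the bus is moving toward the propeller plane.
General Doppler shift: f' = f · (v + v_o)/(v + v_s).
f' = 80.1 × (347 + 20.56)/(347 + 105.3) = 80.1 × 367.56/452.3 ≈ 65 Hz.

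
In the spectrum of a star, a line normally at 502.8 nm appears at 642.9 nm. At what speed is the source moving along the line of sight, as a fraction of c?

λ'/λ₀ = 1.2786 > 1 (redshift), so the source is receding.
λ'/λ₀ = √((1 + β)/(1 − β)) for a receding source ⇒ β = (r² − 1)/(r² + 1) with r = λ'/λ₀.
β = (1.6349 − 1)/(1.6349 + 1) ≈ 0.241.

0.241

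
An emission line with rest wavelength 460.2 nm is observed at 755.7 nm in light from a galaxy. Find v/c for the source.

0.459

λ'/λ₀ = 1.6421 > 1 (redshift), so the source is receding.
λ'/λ₀ = √((1 + β)/(1 − β)) for a receding source ⇒ β = (r² − 1)/(r² + 1) with r = λ'/λ₀.
β = (2.6965 − 1)/(2.6965 + 1) ≈ 0.459.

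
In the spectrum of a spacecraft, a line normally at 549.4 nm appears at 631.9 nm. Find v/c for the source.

λ'/λ₀ = 1.1502 > 1 (redshift), so the source is receding.
λ'/λ₀ = √((1 + β)/(1 − β)) for a receding source ⇒ β = (r² − 1)/(r² + 1) with r = λ'/λ₀.
β = (1.3229 − 1)/(1.3229 + 1) ≈ 0.139.

0.139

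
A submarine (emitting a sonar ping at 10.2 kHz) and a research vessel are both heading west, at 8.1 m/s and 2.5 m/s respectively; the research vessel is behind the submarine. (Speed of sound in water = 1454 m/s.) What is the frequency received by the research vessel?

The research vessel is behind, so the submarine is moving away from it while the research vessel is moving toward the submarine.
Both move, so f' = f · (v + v_o)/(v + v_s).
f' = 10.2 × (1454 + 2.5)/(1454 + 8.1) = 10.2 × 1456.5/1462.1 ≈ 10.16 kHz.

10.16 kHz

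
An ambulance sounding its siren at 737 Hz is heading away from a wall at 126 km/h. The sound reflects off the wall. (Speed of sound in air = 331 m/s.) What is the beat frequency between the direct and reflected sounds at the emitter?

126 km/h = 35 m/s.
The wall receives the sound from a moving source: f₁ = f₀ · v/(v + v_e) = 737 × 331/366 ≈ 666.5 Hz.
On the return leg the ambulance is a moving observer: f₂ = f₁ · (v − v_e)/v = 666.5 × 296/331 ≈ 596.0 Hz.
Equivalently f₂ = f₀ · (v − v_e)/(v + v_e).
Beat against the emitted tone: |f₂ − f₀| = 2v_e·f₀/(v + v_e) = 2 × 35 × 737/366 ≈ 141 Hz.

141 Hz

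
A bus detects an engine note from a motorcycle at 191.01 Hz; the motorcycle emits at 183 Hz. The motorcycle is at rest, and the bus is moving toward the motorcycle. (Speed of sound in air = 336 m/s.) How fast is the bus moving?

f' = f · (v + v_o)/v ⇒ v_o = v · |f'/f − 1|.
v_o = 336 × |191.01/183 − 1| = 336 × 0.04377 ≈ 14.7 m/s.

14.7 m/s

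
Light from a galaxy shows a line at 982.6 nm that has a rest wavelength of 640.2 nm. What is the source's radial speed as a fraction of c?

λ'/λ₀ = 1.5348 > 1 (redshift), so the source is receding.
λ'/λ₀ = √((1 + β)/(1 − β)) for a receding source ⇒ β = (r² − 1)/(r² + 1) with r = λ'/λ₀.
β = (2.3557 − 1)/(2.3557 + 1) ≈ 0.404.

0.404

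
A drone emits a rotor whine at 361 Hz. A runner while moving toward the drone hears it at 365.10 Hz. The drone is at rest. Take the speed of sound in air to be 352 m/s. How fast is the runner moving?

4.0 m/s

f' = f · (v + v_o)/v ⇒ v_o = v · |f'/f − 1|.
v_o = 352 × |365.10/361 − 1| = 352 × 0.01136 ≈ 4.0 m/s.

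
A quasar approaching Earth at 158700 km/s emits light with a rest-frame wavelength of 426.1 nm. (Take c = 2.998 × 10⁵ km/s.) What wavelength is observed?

β = v/c = 158700/299800 = 0.5294.
Relativistic Doppler for wavelength: λ' = λ₀ · √((1 − β)/(1 + β)).
λ' = 426.1 × √(0.4706/1.5294) = 426.1 × 0.55475 ≈ 236.4 nm.

236.4 nm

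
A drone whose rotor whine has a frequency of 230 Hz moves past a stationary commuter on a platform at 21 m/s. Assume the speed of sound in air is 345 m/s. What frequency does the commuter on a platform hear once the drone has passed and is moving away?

Receding: f₂ = f · v/(v + v_s) = 230 × 345/366 ≈ 217 Hz.

217 Hz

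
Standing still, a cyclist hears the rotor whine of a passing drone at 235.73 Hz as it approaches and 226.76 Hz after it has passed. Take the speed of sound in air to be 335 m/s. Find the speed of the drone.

f₁/f₂ = (v + v_s)/(v − v_s), so v_s = v · (f₁ − f₂)/(f₁ + f₂).
v_s = 335 × (235.73 − 226.76)/(235.73 + 226.76) = 335 × 8.97/462.49 ≈ 6.5 m/s.

6.5 m/s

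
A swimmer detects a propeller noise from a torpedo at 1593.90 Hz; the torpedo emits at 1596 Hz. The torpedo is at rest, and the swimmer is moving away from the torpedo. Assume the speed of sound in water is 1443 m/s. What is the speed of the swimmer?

f' = f · (v − v_o)/v ⇒ v_o = v · |f'/f − 1|.
v_o = 1443 × |1593.90/1596 − 1| = 1443 × 0.001316 ≈ 1.90 m/s.

1.90 m/s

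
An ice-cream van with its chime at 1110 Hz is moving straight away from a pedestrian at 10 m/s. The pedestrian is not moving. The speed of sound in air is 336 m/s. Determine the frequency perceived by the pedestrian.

Only the source moves, away from the listener, so f' = f · v/(v + v_s).
f' = 1110 × 336/(336 + 10) = 1110 × 336/346 ≈ 1078 Hz.

1078 Hz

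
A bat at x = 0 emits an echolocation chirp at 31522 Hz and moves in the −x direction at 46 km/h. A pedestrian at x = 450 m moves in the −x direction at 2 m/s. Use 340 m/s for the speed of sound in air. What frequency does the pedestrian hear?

30559 Hz

46 km/h = 12.78 m/s.
The observer lies on the +x side, so the source is heading away from the observer and the observer is heading toward the source.
General Doppler shift: f' = f · (v + v_o)/(v + v_s).
f' = 31522 × (340 + 2)/(340 + 12.78) = 31522 × 342/352.78 ≈ 30559 Hz.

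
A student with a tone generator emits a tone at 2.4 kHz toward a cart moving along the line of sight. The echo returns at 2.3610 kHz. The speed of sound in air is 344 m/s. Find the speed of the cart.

Double Doppler shift off a moving reflector: f₂ = f₀ · (v + u)/(v − u) (u > 0 toward emitter).
Rearranging, u = v · (f₂ − f₀)/(f₂ + f₀) = 344 × -0.0390/4.7610 ≈ -2.82 m/s.
So the cart is moving at 2.82 m/s away from the emitter.

2.82 m/s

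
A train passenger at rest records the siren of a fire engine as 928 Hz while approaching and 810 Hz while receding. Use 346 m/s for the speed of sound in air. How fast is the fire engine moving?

f₁/f₂ = (v + v_s)/(v − v_s), so v_s = v · (f₁ − f₂)/(f₁ + f₂).
v_s = 346 × (928 − 810)/(928 + 810) = 346 × 118/1738 ≈ 23.5 m/s.

23.5 m/s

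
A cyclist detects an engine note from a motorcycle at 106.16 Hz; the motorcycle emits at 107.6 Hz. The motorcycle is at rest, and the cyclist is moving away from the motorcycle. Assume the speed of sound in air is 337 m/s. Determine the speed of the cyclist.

f' = f · (v − v_o)/v ⇒ v_o = v · |f'/f − 1|.
v_o = 337 × |106.16/107.6 − 1| = 337 × 0.01338 ≈ 4.5 m/s.

4.5 m/s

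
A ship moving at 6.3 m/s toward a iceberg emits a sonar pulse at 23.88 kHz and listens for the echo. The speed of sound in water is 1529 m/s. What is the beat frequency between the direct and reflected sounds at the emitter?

The iceberg receives the sound from a moving source: f₁ = f₀ · v/(v − v_e) = 23.88 × 1529/1522.7 ≈ 23.9788 kHz.
On the return leg the ship is a moving observer: f₂ = f₁ · (v + v_e)/v = 23.9788 × 1535.3/1529 ≈ 24.0776 kHz.
Equivalently f₂ = f₀ · (v + v_e)/(v − v_e).
Beat against the emitted tone (with f₀ = 23880 Hz): |f₂ − f₀| = 2v_e·f₀/(v − v_e) = 2 × 6.3 × 23880/1522.7 ≈ 198 Hz.

198 Hz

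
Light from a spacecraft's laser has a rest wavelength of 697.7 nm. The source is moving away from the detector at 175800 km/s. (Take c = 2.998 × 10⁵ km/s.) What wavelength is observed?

1366.4 nm

β = v/c = 175800/299800 = 0.5864.
Relativistic Doppler for wavelength: λ' = λ₀ · √((1 + β)/(1 − β)).
λ' = 697.7 × √(1.5864/0.4136) = 697.7 × 1.95844 ≈ 1366.4 nm.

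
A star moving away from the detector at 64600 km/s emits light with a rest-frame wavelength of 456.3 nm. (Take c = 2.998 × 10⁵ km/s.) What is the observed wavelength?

568.0 nm

β = v/c = 64600/299800 = 0.2155.
Relativistic Doppler for wavelength: λ' = λ₀ · √((1 + β)/(1 − β)).
λ' = 456.3 × √(1.2155/0.7845) = 456.3 × 1.24472 ≈ 568.0 nm.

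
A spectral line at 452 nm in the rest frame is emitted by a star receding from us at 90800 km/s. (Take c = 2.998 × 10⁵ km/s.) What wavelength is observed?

617.9 nm

β = v/c = 90800/299800 = 0.3029.
Relativistic Doppler for wavelength: λ' = λ₀ · √((1 + β)/(1 − β)).
λ' = 452 × √(1.3029/0.6971) = 452 × 1.36708 ≈ 617.9 nm.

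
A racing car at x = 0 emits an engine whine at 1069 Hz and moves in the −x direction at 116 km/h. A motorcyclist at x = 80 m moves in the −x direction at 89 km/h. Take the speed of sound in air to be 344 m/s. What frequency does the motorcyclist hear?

116 km/h = 32.22 m/s; 89 km/h = 24.72 m/s.
The observer lies on the +x side, so the source is heading away from the observer and the observer is heading toward the source.
General Doppler shift: f' = f · (v + v_o)/(v + v_s).
f' = 1069 × (344 + 24.72)/(344 + 32.22) = 1069 × 368.72/376.22 ≈ 1048 Hz.

1048 Hz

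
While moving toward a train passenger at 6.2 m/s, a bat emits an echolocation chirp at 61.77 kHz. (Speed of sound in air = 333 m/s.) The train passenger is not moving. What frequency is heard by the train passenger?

62.9 kHz

Moving source, stationary observer: f' = f · v/(v − v_s) since the source is approaching.
f' = 61.77 × 333/(333 − 6.2) = 61.77 × 333/326.8 ≈ 62.9 kHz.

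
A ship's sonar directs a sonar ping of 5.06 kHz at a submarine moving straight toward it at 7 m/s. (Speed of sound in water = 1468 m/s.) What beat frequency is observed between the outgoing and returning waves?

At the submarine (a moving observer), f₁ = f₀ · (v + u)/v = 5.06 × 1475/1468 ≈ 5.0841 kHz.
The reflection then acts as a moving source: f₂ = f₁ · v/(v − u) ≈ 5.1085 kHz.
Equivalently f₂ = f₀ · (v + u)/(v − u).
Beat frequency (with f₀ = 5060 Hz): |f₂ − f₀| = 2u·f₀/(v − u) = 2 × 7 × 5060/1461 ≈ 48.5 Hz.

48.5 Hz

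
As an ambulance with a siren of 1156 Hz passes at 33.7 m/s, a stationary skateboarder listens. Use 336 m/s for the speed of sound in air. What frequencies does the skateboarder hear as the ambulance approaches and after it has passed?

Approaching: f₁ = f · v/(v − v_s) = 1156 × 336/302.3 ≈ 1285 Hz.
Receding: f₂ = f · v/(v + v_s) = 1156 × 336/369.7 ≈ 1051 Hz.

1285 Hz approaching; 1051 Hz receding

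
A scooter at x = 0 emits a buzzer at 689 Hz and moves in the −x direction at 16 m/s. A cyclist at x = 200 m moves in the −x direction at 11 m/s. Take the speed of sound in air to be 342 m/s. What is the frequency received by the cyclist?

The observer lies on the +x side, so the source is heading away from the observer and the observer is heading toward the source.
With source receding and observer approaching, f' = f · (v + v_o)/(v + v_s).
f' = 689 × (342 + 11)/(342 + 16) = 689 × 353/358 ≈ 679 Hz.

679 Hz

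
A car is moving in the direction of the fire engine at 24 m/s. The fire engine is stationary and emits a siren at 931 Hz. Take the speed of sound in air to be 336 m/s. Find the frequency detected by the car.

998 Hz

Moving observer, stationary source: f' = f · (v + v_o)/v.
f' = 931 × (336 + 24)/336 = 931 × 360/336 ≈ 998 Hz.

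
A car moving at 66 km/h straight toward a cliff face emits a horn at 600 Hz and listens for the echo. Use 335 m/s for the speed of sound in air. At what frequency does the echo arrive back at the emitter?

669 Hz

66 km/h = 18.33 m/s.
The cliff face receives the sound from a moving source: f₁ = f₀ · v/(v − v_e) = 600 × 335/316.67 ≈ 635 Hz.
On the return leg the car is a moving observer: f₂ = f₁ · (v + v_e)/v = 635 × 353.33/335 ≈ 669 Hz.
Equivalently f₂ = f₀ · (v + v_e)/(v − v_e).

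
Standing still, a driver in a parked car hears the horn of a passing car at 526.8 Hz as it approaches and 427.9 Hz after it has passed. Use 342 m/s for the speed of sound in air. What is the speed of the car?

35 m/s

f₁/f₂ = (v + v_s)/(v − v_s), so v_s = v · (f₁ − f₂)/(f₁ + f₂).
v_s = 342 × (526.8 − 427.9)/(526.8 + 427.9) = 342 × 98.9/954.7 ≈ 35 m/s.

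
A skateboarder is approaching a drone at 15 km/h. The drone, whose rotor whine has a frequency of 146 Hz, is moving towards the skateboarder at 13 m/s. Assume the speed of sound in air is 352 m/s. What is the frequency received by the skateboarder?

15 km/h = 4.167 m/s.
With source approaching and observer approaching, f' = f · (v + v_o)/(v − v_s).
f' = 146 × (352 + 4.167)/(352 − 13) = 146 × 356.17/339 ≈ 153 Hz.

153 Hz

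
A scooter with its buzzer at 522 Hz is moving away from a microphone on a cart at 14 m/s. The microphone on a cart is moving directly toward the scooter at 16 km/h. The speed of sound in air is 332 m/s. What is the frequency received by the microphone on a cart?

508 Hz

16 km/h = 4.444 m/s.
Both move, so f' = f · (v + v_o)/(v + v_s).
f' = 522 × (332 + 4.444)/(332 + 14) = 522 × 336.44/346 ≈ 508 Hz.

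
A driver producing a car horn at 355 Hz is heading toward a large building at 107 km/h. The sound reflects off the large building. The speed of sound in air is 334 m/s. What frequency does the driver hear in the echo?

107 km/h = 29.72 m/s.
The large building receives the sound from a moving source: f₁ = f₀ · v/(v − v_e) = 355 × 334/304.28 ≈ 390 Hz.
On the return leg the driver is a moving observer: f₂ = f₁ · (v + v_e)/v = 390 × 363.72/334 ≈ 424 Hz.

424 Hz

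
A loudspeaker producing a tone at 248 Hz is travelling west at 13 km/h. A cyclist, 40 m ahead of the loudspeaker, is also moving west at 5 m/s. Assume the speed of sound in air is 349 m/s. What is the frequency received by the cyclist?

13 km/h = 3.611 m/s.
The cyclist is ahead, so the loudspeaker is moving toward it while the cyclist is moving away from the loudspeaker.
With source approaching and observer receding, f' = f · (v − v_o)/(v − v_s).
f' = 248 × (349 − 5)/(349 − 3.611) = 248 × 344/345.39 ≈ 247 Hz.

247 Hz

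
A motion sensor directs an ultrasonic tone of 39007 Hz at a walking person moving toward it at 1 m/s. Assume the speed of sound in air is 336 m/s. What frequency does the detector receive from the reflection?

The walking person first receives the wave as a moving observer: f₁ = f₀ · (v + u)/v = 39007 × (336 + 1)/336 ≈ 39123 Hz.
On reflection it acts as a source moving toward the stationary detector: f₂ = f₁ · v/(v − u) = 39123 × 336/335 ≈ 39240 Hz.

39240 Hz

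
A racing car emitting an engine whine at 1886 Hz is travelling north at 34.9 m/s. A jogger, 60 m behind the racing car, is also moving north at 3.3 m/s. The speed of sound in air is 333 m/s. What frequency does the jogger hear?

The jogger is behind, so the racing car is moving away from it while the jogger is moving toward the racing car.
With source receding and observer approaching, f' = f · (v + v_o)/(v + v_s).
f' = 1886 × (333 + 3.3)/(333 + 34.9) = 1886 × 336.3/367.9 ≈ 1724 Hz.

1724 Hz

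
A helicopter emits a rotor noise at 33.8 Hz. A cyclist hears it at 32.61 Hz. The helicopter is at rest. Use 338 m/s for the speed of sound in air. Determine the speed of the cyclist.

11.9 m/s

f' < f, so the cyclist is receding.
f' = f · (v − v_o)/v ⇒ v_o = v · |f'/f − 1|.
v_o = 338 × |32.61/33.8 − 1| = 338 × 0.03521 ≈ 11.9 m/s.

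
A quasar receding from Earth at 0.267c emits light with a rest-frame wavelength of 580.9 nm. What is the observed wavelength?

763.7 nm

Relativistic Doppler for wavelength: λ' = λ₀ · √((1 + β)/(1 − β)).
λ' = 580.9 × √(1.2670/0.7330) = 580.9 × 1.31473 ≈ 763.7 nm.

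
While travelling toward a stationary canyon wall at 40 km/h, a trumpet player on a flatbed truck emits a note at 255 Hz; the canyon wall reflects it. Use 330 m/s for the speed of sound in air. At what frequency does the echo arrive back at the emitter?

40 km/h = 11.11 m/s.
The canyon wall receives the sound from a moving source: f₁ = f₀ · v/(v − v_e) = 255 × 330/318.89 ≈ 264 Hz.
On the return leg the trumpet player on a flatbed truck is a moving observer: f₂ = f₁ · (v + v_e)/v = 264 × 341.11/330 ≈ 273 Hz.

273 Hz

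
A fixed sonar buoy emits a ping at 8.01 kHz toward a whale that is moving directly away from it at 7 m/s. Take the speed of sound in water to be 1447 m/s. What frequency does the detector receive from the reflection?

The whale first receives the wave as a moving observer: f₁ = f₀ · (v − u)/v = 8.01 × (1447 − 7)/1447 ≈ 7.97 kHz.
The reflection then acts as a moving source: f₂ = f₁ · v/(v + u) ≈ 7.93 kHz.

7.93 kHz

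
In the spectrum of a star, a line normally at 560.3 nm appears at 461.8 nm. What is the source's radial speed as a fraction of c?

λ'/λ₀ = 0.8242 < 1 (blueshift), so the source is approaching.
λ'/λ₀ = √((1 − β)/(1 + β)) for an approaching source ⇒ β = (1 − r²)/(1 + r²) with r = λ'/λ₀.
β = (1 − 0.6793)/(1 + 0.6793) ≈ 0.191.

0.191c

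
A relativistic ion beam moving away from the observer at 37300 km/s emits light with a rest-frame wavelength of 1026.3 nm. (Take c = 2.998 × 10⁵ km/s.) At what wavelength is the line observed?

β = v/c = 37300/299800 = 0.1244.
Relativistic Doppler for wavelength: λ' = λ₀ · √((1 + β)/(1 − β)).
λ' = 1026.3 × √(1.1244/0.8756) = 1026.3 × 1.13322 ≈ 1163.0 nm.

1163.0 nm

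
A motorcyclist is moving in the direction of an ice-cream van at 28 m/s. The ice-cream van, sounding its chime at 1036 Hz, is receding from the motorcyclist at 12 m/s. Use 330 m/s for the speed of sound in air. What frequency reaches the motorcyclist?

General Doppler shift: f' = f · (v + v_o)/(v + v_s).
f' = 1036 × (330 + 28)/(330 + 12) = 1036 × 358/342 ≈ 1084 Hz.

1084 Hz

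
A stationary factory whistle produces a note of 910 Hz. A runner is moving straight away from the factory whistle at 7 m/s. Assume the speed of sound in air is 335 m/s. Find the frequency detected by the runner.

891 Hz

Only the observer moves, away from the source, so f' = f · (v − v_o)/v.
f' = 910 × (335 − 7)/335 = 910 × 328/335 ≈ 891 Hz.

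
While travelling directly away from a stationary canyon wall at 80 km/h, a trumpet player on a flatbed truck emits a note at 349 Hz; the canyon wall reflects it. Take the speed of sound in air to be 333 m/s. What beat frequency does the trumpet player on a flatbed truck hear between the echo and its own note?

43.7 Hz

80 km/h = 22.22 m/s.
The canyon wall receives the sound from a moving source: f₁ = f₀ · v/(v + v_e) = 349 × 333/355.22 ≈ 327.2 Hz.
On the return leg the trumpet player on a flatbed truck is a moving observer: f₂ = f₁ · (v − v_e)/v = 327.2 × 310.78/333 ≈ 305.3 Hz.
Beat against the emitted tone: |f₂ − f₀| = 2v_e·f₀/(v + v_e) = 2 × 22.22 × 349/355.22 ≈ 43.7 Hz.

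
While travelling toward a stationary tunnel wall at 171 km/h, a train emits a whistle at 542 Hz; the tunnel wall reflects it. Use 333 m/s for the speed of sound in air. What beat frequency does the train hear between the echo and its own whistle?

171 km/h = 47.5 m/s.
The tunnel wall receives the sound from a moving source: f₁ = f₀ · v/(v − v_e) = 542 × 333/285.5 ≈ 632.2 Hz.
On the return leg the train is a moving observer: f₂ = f₁ · (v + v_e)/v = 632.2 × 380.5/333 ≈ 722.4 Hz.
Equivalently f₂ = f₀ · (v + v_e)/(v − v_e).
Beat against the emitted tone: |f₂ − f₀| = 2v_e·f₀/(v − v_e) = 2 × 47.5 × 542/285.5 ≈ 180 Hz.

180 Hz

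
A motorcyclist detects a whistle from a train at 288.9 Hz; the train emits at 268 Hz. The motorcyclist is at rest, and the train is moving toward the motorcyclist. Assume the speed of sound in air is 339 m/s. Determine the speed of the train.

f' = f · v/(v − v_s) ⇒ v_s = v · |1 − f/f'|.
v_s = 339 × |1 − 268/288.9| = 339 × 0.07234 ≈ 24.5 m/s.

24.5 m/s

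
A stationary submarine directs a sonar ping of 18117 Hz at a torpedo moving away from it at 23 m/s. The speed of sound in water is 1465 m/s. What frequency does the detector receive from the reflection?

17557 Hz

The torpedo first receives the wave as a moving observer: f₁ = f₀ · (v − u)/v = 18117 × (1465 − 23)/1465 ≈ 17833 Hz.
On reflection it acts as a source moving away from the stationary detector: f₂ = f₁ · v/(v + u) = 17833 × 1465/1488 ≈ 17557 Hz.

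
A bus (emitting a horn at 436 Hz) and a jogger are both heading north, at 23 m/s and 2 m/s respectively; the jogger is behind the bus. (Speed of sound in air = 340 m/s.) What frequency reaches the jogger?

411 Hz

The jogger is behind, so the bus is moving away from it while the jogger is moving toward the bus.
Both move, so f' = f · (v + v_o)/(v + v_s).
f' = 436 × (340 + 2)/(340 + 23) = 436 × 342/363 ≈ 411 Hz.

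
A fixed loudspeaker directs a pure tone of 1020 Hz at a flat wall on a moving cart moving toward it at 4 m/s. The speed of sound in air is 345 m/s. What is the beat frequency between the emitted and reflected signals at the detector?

At the flat wall on a moving cart (a moving observer), f₁ = f₀ · (v + u)/v = 1020 × 349/345 ≈ 1031.8 Hz.
The reflection then acts as a moving source: f₂ = f₁ · v/(v − u) ≈ 1043.9 Hz.
Beat frequency: |f₂ − f₀| = 2u·f₀/(v − u) = 2 × 4 × 1020/341 ≈ 23.9 Hz.

23.9 Hz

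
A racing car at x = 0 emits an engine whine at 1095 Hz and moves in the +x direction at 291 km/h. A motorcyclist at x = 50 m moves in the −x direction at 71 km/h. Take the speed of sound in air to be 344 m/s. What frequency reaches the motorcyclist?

291 km/h = 80.83 m/s; 71 km/h = 19.72 m/s.
The observer lies on the +x side, so the source is heading toward the observer and the observer is heading toward the source.
General Doppler shift: f' = f · (v + v_o)/(v − v_s).
f' = 1095 × (344 + 19.72)/(344 − 80.83) = 1095 × 363.72/263.17 ≈ 1513 Hz.

1513 Hz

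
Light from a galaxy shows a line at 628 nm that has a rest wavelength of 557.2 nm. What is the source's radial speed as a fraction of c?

λ'/λ₀ = 1.1271 > 1 (redshift), so the source is receding.
λ'/λ₀ = √((1 + β)/(1 − β)) for a receding source ⇒ β = (r² − 1)/(r² + 1) with r = λ'/λ₀.
β = (1.2703 − 1)/(1.2703 + 1) ≈ 0.119.

0.119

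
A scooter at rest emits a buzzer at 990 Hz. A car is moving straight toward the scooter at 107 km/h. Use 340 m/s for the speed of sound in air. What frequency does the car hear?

1077 Hz

107 km/h = 29.72 m/s.
Moving observer, stationary source: f' = f · (v + v_o)/v.
f' = 990 × (340 + 29.72)/340 = 990 × 369.72/340 ≈ 1077 Hz.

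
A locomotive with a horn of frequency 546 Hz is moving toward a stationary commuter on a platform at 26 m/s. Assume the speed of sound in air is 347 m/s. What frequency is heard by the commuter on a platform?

590 Hz

With the source moving toward a stationary observer, f' = f · v/(v − v_s).
f' = 546 × 347/(347 − 26) = 546 × 347/321 ≈ 590 Hz.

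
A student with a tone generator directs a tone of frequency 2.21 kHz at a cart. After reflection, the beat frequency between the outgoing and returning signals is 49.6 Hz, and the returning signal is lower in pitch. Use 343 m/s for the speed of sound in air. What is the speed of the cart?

Double Doppler shift off a moving reflector: f₂ = f₀ · (v + u)/(v − u) (u > 0 toward emitter).
Returning signal is lower, so f₂ = f₀ − Δf = 2210 − 49.6 = 2160.4 Hz.
Rearranging, u = v · (f₂ − f₀)/(f₂ + f₀) = 343 × -49.6/4370.4 ≈ -3.9 m/s.
So the cart is moving at 3.9 m/s away from the emitter.

3.9 m/s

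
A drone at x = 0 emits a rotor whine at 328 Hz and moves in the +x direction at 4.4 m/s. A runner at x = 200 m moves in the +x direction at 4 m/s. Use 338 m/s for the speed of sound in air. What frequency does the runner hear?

328 Hz

The observer lies on the +x side, so the source is heading toward the observer and the observer is heading away from the source.
Both move, so f' = f · (v − v_o)/(v − v_s).
f' = 328 × (338 − 4)/(338 − 4.4) = 328 × 334/333.6 ≈ 328 Hz.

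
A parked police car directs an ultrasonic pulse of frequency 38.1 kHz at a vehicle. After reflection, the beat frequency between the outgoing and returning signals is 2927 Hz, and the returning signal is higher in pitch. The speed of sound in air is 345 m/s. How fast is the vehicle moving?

12.8 m/s

Double Doppler shift off a moving reflector: f₂ = f₀ · (v + u)/(v − u) (u > 0 toward emitter).
Returning signal is higher, so f₂ = f₀ + Δf = 38100 + 2927 = 41027 Hz.
Rearranging, u = v · (f₂ − f₀)/(f₂ + f₀) = 345 × 2927/79127 ≈ 12.8 m/s.
So the vehicle is moving at 12.8 m/s toward the emitter.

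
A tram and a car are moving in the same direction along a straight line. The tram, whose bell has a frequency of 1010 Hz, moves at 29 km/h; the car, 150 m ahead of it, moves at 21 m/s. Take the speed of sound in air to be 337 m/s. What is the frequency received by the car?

970 Hz

29 km/h = 8.056 m/s.
The car is ahead, so the tram is moving toward it while the car is moving away from the tram.
Both move, so f' = f · (v − v_o)/(v − v_s).
f' = 1010 × (337 − 21)/(337 − 8.056) = 1010 × 316/328.94 ≈ 970 Hz.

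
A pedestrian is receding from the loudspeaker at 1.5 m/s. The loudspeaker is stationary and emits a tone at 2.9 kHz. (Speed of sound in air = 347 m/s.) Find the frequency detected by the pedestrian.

Only the observer moves, away from the source, so f' = f · (v − v_o)/v.
f' = 2.9 × (347 − 1.5)/347 = 2.9 × 345.5/347 ≈ 2.89 kHz.

2.89 kHz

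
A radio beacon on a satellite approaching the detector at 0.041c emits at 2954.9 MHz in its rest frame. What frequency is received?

3078.6 MHz

Relativistic Doppler for frequency: f' = f₀ · √((1 + β)/(1 − β)).
f' = 2954.9 × √(1.0410/0.9590) = 2954.9 × 1.04188 ≈ 3078.6 MHz.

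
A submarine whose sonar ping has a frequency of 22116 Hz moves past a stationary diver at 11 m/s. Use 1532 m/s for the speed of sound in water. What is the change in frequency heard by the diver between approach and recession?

318 Hz

Approaching: f₁ = f · v/(v − v_s) = 22116 × 1532/1521 ≈ 22276 Hz.
Receding: f₂ = f · v/(v + v_s) = 22116 × 1532/1543 ≈ 21958 Hz.
Drop: f₁ − f₂ = 2f·v·v_s/(v² − v_s²) = 2 × 22116 × 1532 × 11/(1532² − 11²) ≈ 318 Hz.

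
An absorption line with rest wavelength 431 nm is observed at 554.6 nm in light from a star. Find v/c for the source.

0.247c

λ'/λ₀ = 1.2868 > 1 (redshift), so the source is receding.
λ'/λ₀ = √((1 + β)/(1 − β)) for a receding source ⇒ β = (r² − 1)/(r² + 1) with r = λ'/λ₀.
β = (1.6558 − 1)/(1.6558 + 1) ≈ 0.247.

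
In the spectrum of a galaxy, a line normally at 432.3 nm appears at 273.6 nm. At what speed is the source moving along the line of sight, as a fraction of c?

λ'/λ₀ = 0.6329 < 1 (blueshift), so the source is approaching.
λ'/λ₀ = √((1 − β)/(1 + β)) for an approaching source ⇒ β = (1 − r²)/(1 + r²) with r = λ'/λ₀.
β = (1 − 0.4006)/(1 + 0.4006) ≈ 0.428.

0.428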